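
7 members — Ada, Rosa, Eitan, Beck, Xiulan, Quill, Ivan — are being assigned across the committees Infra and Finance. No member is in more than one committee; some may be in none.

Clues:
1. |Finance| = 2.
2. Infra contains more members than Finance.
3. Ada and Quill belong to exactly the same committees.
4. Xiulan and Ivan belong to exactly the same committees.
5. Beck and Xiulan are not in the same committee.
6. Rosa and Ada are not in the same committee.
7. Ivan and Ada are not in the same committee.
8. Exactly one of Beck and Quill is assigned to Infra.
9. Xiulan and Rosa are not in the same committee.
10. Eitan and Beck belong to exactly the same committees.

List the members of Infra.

Infra = {Beck, Eitan, Rosa}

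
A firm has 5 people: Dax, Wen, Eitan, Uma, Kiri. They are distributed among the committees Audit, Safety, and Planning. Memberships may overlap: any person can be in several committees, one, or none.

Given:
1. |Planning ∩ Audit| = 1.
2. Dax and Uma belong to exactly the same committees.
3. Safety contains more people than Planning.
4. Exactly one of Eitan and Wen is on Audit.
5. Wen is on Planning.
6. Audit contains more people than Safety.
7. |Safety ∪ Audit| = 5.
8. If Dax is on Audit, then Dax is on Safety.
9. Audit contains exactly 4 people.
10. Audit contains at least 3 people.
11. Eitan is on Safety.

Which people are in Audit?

Audit = {Dax, Kiri, Uma, Wen}

From (5): Wen ∈ Planning.
From (11): Eitan ∈ Safety.
Suppose Dax ∉ Audit: no assignment then satisfies all the clues, so Dax ∈ Audit.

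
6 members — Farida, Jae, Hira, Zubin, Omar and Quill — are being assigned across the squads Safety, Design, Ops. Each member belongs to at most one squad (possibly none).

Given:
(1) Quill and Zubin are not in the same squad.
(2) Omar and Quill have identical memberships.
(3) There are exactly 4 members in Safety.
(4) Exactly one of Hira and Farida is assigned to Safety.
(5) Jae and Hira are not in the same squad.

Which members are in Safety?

Safety = {Farida, Jae, Omar, Quill}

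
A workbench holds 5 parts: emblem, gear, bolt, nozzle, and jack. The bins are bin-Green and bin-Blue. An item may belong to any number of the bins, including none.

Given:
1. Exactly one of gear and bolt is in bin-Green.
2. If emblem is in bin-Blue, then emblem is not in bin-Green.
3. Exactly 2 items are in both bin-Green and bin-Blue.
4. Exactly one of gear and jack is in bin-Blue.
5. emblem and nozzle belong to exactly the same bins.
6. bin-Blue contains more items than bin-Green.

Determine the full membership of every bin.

bin-Green = {bolt, jack}; bin-Blue = {bolt, emblem, jack, nozzle}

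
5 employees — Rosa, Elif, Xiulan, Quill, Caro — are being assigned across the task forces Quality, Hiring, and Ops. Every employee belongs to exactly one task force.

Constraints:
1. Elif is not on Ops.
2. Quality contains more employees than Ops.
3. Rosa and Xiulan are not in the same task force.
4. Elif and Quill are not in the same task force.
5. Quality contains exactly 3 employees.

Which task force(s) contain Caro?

Caro: Quality

From (1): Elif ∉ Ops.
Suppose Caro ∉ Quality: no assignment then satisfies all the clues, so Caro ∈ Quality.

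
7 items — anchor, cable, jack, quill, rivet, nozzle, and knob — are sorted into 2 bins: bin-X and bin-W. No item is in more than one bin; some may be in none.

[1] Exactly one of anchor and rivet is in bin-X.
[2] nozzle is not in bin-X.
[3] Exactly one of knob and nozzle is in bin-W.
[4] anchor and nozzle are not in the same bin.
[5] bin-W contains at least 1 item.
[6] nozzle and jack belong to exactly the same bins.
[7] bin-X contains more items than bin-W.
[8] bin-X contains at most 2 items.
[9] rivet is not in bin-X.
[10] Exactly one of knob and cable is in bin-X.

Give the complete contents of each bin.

From (2): nozzle ∉ bin-X.
From (9): rivet ∉ bin-X.
(1) (exactly one): anchor ∈ bin-X.
(6): jack matches nozzle: jack ∉ bin-X.
Suppose cable ∉ bin-X: no assignment then satisfies all the clues, so cable ∈ bin-X.

bin-X = {anchor, cable}; bin-W = {knob}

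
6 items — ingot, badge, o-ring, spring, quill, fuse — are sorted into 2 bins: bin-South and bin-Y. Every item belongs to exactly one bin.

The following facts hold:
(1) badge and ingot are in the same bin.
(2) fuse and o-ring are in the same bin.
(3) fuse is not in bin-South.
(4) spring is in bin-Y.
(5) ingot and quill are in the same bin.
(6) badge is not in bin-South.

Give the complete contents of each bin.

From (3): fuse ∉ bin-South.
From (4): spring ∈ bin-Y.
From (6): badge ∉ bin-South.
(1): ingot matches badge: ingot ∉ bin-South.
(2): o-ring matches fuse: o-ring ∉ bin-South.
(5): quill matches ingot: quill ∉ bin-South.
Only one bin left: ingot ∈ bin-Y.
Only one bin left: badge ∈ bin-Y.
Only one bin left: o-ring ∈ bin-Y.
Only one bin left: quill ∈ bin-Y.
Only one bin left: fuse ∈ bin-Y.

bin-South = {}; bin-Y = {badge, fuse, ingot, o-ring, quill, spring}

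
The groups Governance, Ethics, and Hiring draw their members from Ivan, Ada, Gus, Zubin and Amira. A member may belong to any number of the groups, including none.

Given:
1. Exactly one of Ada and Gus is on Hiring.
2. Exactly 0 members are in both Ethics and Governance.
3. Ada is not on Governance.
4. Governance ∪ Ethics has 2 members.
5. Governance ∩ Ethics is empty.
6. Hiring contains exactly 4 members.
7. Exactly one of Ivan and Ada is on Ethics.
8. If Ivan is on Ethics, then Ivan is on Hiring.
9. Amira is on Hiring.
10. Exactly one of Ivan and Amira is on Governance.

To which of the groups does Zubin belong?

Zubin: Hiring

From (3): Ada ∉ Governance.
From (9): Amira ∈ Hiring.
Suppose Zubin ∈ Governance: no assignment then satisfies all the clues, so Zubin ∉ Governance.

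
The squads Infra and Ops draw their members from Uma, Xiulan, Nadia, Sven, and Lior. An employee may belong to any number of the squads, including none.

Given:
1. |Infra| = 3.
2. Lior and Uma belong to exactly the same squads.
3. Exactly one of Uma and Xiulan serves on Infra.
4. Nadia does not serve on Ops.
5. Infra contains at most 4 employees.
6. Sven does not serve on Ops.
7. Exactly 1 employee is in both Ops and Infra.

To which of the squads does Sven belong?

From (4): Nadia ∉ Ops.
From (6): Sven ∉ Ops.
Suppose Sven ∉ Infra: no assignment then satisfies all the clues, so Sven ∈ Infra.

Sven: Infra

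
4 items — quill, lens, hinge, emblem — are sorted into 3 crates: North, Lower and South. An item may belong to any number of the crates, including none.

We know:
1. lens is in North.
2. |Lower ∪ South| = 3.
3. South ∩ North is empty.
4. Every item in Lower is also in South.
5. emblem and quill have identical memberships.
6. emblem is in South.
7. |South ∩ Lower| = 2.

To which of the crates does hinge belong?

hinge: South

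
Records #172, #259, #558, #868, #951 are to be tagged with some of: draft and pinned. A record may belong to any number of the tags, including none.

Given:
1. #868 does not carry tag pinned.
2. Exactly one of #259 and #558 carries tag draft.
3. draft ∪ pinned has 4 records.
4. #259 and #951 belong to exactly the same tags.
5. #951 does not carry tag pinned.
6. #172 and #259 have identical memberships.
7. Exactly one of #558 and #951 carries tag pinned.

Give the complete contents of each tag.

draft = {#172, #259, #951}; pinned = {#558}

From (1): #868 ∉ pinned.
From (5): #951 ∉ pinned.
(4): #259 matches #951: #259 ∉ pinned.
(6): #172 matches #259: #172 ∉ pinned.
(7) (exactly one): #558 ∈ pinned.
Suppose #172 ∉ draft: no assignment then satisfies all the clues, so #172 ∈ draft.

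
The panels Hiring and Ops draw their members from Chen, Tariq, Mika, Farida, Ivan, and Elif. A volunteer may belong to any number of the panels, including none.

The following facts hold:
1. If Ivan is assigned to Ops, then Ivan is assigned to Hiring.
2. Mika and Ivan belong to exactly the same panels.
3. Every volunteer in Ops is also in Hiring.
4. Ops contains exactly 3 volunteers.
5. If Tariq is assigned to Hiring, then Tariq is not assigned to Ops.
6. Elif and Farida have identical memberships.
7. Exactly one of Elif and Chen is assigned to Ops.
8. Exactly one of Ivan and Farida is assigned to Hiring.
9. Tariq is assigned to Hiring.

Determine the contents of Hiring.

Hiring = {Chen, Ivan, Mika, Tariq}

From (9): Tariq ∈ Hiring.
(5): Tariq ∉ Ops.
Suppose Chen ∉ Hiring: no assignment then satisfies all the clues, so Chen ∈ Hiring.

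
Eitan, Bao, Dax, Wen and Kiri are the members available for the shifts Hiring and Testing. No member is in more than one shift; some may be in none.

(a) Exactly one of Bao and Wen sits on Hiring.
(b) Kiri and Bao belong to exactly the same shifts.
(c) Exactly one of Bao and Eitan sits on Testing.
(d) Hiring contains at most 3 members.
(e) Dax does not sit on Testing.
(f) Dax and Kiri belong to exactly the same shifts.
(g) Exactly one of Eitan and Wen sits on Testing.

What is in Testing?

From (e): Dax ∉ Testing.
(f): Kiri matches Dax: Kiri ∉ Testing.
(b): Bao matches Kiri: Bao ∉ Testing.
(c) (exactly one): Eitan ∈ Testing.
(g) (exactly one): Wen ∉ Testing.

Testing = {Eitan}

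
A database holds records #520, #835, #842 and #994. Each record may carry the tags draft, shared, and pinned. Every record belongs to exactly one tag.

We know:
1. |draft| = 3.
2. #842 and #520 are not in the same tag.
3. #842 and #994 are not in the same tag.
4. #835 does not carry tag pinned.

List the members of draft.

draft = {#520, #835, #994}

From (4): #835 ∉ pinned.
Suppose #520 ∉ draft: no assignment then satisfies all the clues, so #520 ∈ draft.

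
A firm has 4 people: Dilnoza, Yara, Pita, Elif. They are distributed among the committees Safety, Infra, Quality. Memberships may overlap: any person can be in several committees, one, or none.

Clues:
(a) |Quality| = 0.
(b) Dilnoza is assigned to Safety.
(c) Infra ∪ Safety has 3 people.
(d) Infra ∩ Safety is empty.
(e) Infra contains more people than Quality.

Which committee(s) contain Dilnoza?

Dilnoza: Safety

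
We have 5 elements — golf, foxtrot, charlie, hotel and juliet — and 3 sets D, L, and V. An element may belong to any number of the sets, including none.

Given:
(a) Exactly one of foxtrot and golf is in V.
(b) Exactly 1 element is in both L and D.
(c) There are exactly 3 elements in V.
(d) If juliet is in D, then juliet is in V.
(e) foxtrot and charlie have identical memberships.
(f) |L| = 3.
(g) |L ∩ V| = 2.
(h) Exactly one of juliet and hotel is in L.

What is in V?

V = {charlie, foxtrot, juliet}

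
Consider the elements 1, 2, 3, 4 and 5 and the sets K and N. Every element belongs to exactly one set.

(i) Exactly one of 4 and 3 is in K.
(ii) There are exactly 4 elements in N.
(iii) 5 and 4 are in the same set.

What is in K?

K = {3}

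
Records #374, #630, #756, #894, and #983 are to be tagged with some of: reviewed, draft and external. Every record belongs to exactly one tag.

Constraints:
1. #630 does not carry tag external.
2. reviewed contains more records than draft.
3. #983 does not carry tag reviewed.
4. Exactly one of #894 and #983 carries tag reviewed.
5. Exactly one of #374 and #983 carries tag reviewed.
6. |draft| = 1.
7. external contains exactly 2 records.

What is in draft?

From (1): #630 ∉ external.
From (3): #983 ∉ reviewed.
(4) (exactly one): #894 ∈ reviewed.
(5) (exactly one): #374 ∈ reviewed.
(7): only 2 candidates remain for external, so all are in.
(6): only 1 candidates remain for draft, so all are in.

draft = {#630}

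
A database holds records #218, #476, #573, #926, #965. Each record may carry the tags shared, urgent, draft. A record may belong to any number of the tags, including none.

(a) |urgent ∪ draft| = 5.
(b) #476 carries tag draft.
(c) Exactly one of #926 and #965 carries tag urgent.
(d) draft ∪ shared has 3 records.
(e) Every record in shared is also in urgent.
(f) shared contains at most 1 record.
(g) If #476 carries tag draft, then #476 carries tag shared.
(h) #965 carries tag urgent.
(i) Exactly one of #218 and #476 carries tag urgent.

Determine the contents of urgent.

From (b): #476 ∈ draft.
From (h): #965 ∈ urgent.
(c) (exactly one): #926 ∉ urgent.
(e) contrapositive: #926 ∉ shared.
(g): #476 ∈ shared.
(e) with #476 ∈ shared: #476 ∈ urgent.
(f): shared already has 1, so the rest are out.
(i) (exactly one): #218 ∉ urgent.
Suppose #573 ∉ urgent: no assignment then satisfies all the clues, so #573 ∈ urgent.

urgent = {#476, #573, #965}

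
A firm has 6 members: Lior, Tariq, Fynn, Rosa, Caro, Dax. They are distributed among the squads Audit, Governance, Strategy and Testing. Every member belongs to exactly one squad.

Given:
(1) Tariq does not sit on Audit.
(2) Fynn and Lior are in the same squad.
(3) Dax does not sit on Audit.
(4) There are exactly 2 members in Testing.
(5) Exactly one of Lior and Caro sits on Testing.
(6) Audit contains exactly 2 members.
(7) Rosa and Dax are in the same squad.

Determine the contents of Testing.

From (1): Tariq ∉ Audit.
From (3): Dax ∉ Audit.
(7): Rosa matches Dax: Rosa ∉ Audit.
Suppose Lior ∈ Testing: no assignment then satisfies all the clues, so Lior ∉ Testing.

Testing = {Caro, Tariq}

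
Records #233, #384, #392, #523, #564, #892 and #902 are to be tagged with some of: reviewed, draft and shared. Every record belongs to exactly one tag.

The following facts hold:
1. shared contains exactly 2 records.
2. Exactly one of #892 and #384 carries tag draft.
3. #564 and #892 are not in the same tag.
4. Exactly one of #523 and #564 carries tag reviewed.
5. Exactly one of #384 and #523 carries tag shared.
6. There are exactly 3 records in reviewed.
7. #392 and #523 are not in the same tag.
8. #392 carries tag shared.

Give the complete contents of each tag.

reviewed = {#233, #564, #902}; draft = {#523, #892}; shared = {#384, #392}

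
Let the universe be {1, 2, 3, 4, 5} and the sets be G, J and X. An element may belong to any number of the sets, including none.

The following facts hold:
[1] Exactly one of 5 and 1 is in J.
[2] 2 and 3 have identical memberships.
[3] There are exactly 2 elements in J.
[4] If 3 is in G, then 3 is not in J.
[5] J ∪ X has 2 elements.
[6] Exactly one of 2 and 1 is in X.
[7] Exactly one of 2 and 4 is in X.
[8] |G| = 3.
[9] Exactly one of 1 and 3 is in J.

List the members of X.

X = {1, 4}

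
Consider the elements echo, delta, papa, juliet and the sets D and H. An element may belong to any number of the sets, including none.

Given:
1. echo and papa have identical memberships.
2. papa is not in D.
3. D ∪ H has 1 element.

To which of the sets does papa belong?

From (2): papa ∉ D.
(1): echo matches papa: echo ∉ D.
Suppose papa ∈ H: no assignment then satisfies all the clues, so papa ∉ H.

papa: none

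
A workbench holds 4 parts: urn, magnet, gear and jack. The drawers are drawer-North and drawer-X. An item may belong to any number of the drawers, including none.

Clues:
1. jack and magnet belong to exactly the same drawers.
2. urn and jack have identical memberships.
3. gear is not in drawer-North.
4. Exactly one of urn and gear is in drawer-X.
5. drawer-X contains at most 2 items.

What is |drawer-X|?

1

From (3): gear ∉ drawer-North.
Suppose urn ∈ drawer-X: no assignment then satisfies all the clues, so urn ∉ drawer-X.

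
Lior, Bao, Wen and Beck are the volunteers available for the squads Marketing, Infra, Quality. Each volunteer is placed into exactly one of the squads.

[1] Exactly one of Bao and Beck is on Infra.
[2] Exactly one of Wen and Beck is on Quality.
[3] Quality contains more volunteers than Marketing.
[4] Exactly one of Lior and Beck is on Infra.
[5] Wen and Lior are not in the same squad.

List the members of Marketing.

Marketing = {Lior}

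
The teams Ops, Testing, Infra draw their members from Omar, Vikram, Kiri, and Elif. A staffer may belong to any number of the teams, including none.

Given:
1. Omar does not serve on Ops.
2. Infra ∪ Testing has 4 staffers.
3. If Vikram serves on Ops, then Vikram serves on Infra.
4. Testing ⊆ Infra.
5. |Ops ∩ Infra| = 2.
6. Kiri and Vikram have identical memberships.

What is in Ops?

Ops = {Kiri, Vikram}

From (1): Omar ∉ Ops.
Suppose Vikram ∉ Ops: no assignment then satisfies all the clues, so Vikram ∈ Ops.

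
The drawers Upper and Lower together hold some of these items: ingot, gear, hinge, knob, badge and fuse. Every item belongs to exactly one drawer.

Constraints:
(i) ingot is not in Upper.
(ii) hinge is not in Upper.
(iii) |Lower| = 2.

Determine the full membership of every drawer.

Upper = {badge, fuse, gear, knob}; Lower = {hinge, ingot}

From (i): ingot ∉ Upper.
From (ii): hinge ∉ Upper.
Only one drawer left: ingot ∈ Lower.
Only one drawer left: hinge ∈ Lower.
(iii): Lower already has 2, so the rest are out.
Only one drawer left: gear ∈ Upper.
Only one drawer left: knob ∈ Upper.
Only one drawer left: badge ∈ Upper.
Only one drawer left: fuse ∈ Upper.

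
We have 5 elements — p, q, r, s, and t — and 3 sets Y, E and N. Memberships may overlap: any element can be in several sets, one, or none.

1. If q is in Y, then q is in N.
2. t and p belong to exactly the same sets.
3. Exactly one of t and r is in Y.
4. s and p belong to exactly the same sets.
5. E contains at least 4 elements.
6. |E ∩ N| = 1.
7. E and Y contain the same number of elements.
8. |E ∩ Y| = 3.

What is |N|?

2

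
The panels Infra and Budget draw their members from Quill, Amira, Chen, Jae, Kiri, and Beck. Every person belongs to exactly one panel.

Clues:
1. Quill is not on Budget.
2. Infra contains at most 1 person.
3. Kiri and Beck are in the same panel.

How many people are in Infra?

From (1): Quill ∉ Budget.
Only one panel left: Quill ∈ Infra.
(2): Infra already has 1, so the rest are out.
Only one panel left: Amira ∈ Budget.
Only one panel left: Chen ∈ Budget.
Only one panel left: Jae ∈ Budget.
Only one panel left: Kiri ∈ Budget.
Only one panel left: Beck ∈ Budget.

1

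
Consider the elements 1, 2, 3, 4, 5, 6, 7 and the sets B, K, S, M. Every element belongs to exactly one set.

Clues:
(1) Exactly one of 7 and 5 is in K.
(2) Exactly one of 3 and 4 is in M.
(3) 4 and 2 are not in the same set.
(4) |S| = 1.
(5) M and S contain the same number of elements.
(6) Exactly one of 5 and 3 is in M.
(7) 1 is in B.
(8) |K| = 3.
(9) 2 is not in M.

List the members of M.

M = {3}

From (7): 1 ∈ B.
From (9): 2 ∉ M.
Suppose 3 ∉ M: no assignment then satisfies all the clues, so 3 ∈ M.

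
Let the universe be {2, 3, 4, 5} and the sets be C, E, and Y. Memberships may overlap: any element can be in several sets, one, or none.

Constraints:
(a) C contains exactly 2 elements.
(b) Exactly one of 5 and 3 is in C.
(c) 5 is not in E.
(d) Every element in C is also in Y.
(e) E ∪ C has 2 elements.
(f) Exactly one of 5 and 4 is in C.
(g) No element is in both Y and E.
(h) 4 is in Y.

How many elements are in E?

0

From (c): 5 ∉ E.
From (h): 4 ∈ Y.
(g) (disjoint): 4 ∉ E.
Suppose 2 ∈ E: no assignment then satisfies all the clues, so 2 ∉ E.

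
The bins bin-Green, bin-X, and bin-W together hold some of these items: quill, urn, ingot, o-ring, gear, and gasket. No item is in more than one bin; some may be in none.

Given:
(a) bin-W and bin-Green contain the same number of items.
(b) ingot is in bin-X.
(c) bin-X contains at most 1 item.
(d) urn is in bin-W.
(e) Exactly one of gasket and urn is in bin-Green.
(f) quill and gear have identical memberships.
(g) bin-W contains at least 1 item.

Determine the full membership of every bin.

bin-Green = {gasket}; bin-X = {ingot}; bin-W = {urn}

From (b): ingot ∈ bin-X.
From (d): urn ∈ bin-W.
(c): bin-X already has 1, so the rest are out.
(e) (exactly one): gasket ∈ bin-Green.
Suppose quill ∈ bin-Green: no assignment then satisfies all the clues, so quill ∉ bin-Green.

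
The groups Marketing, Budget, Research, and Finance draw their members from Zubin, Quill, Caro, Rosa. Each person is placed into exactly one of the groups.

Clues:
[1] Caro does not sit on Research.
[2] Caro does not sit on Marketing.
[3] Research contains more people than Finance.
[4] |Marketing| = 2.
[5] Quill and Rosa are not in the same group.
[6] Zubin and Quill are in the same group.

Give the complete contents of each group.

Marketing = {Quill, Zubin}; Budget = {Caro}; Research = {Rosa}; Finance = {}

From (1): Caro ∉ Research.
From (2): Caro ∉ Marketing.
Suppose Zubin ∉ Marketing: no assignment then satisfies all the clues, so Zubin ∈ Marketing.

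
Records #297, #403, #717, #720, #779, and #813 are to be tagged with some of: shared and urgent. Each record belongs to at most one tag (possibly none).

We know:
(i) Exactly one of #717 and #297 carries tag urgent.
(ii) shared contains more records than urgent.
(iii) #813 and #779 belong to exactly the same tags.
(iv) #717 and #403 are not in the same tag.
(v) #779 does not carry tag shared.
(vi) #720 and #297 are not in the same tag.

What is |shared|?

From (v): #779 ∉ shared.
(iii): #813 matches #779: #813 ∉ shared.
Suppose #403 ∈ urgent: no assignment then satisfies all the clues, so #403 ∉ urgent.

2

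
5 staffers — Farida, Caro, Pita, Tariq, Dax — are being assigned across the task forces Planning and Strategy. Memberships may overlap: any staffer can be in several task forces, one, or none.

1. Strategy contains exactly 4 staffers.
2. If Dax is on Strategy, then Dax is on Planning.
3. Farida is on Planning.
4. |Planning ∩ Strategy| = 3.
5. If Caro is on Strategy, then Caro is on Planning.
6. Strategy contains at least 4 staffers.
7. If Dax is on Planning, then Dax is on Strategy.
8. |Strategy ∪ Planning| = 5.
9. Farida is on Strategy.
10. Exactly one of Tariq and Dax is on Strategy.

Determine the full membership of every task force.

From (3): Farida ∈ Planning.
From (9): Farida ∈ Strategy.
Suppose Caro ∉ Planning: no assignment then satisfies all the clues, so Caro ∈ Planning.

Planning = {Caro, Dax, Farida, Tariq}; Strategy = {Caro, Dax, Farida, Pita}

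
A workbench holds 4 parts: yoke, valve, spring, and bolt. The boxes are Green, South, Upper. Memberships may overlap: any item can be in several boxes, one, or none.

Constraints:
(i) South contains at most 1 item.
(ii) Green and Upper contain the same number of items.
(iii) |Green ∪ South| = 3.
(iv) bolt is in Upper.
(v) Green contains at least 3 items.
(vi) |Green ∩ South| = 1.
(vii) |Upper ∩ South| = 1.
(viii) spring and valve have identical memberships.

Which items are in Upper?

From (iv): bolt ∈ Upper.
Suppose yoke ∈ Upper: no assignment then satisfies all the clues, so yoke ∉ Upper.

Upper = {bolt, spring, valve}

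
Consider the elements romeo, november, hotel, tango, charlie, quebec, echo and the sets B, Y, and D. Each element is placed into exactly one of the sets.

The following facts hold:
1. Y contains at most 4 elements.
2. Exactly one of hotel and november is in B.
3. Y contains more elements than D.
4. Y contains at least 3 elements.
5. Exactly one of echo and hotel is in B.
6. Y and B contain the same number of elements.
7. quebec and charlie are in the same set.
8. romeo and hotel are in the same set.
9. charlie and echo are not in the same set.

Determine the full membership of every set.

B = {hotel, romeo, tango}; Y = {charlie, november, quebec}; D = {echo}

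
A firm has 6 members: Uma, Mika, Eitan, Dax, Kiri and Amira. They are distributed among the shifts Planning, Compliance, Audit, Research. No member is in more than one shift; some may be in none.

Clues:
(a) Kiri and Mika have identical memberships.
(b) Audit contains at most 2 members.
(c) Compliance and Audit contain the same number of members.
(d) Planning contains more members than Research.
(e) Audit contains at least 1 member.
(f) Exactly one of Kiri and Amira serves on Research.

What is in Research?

Research = {Amira}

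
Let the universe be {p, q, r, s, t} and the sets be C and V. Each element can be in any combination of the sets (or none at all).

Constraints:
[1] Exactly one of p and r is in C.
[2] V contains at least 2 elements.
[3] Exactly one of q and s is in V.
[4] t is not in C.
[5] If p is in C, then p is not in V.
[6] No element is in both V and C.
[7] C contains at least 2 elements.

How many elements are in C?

2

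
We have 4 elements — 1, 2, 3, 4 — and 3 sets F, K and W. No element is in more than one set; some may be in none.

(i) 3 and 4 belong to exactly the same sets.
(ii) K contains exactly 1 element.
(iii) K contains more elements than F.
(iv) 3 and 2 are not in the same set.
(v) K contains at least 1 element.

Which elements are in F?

F = {}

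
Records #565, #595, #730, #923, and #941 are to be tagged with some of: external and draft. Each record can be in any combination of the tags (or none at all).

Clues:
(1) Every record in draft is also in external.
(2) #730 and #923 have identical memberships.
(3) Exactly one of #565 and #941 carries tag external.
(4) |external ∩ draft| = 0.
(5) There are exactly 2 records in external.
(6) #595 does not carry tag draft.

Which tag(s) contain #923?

#923: none

From (6): #595 ∉ draft.
Suppose #923 ∈ external: no assignment then satisfies all the clues, so #923 ∉ external.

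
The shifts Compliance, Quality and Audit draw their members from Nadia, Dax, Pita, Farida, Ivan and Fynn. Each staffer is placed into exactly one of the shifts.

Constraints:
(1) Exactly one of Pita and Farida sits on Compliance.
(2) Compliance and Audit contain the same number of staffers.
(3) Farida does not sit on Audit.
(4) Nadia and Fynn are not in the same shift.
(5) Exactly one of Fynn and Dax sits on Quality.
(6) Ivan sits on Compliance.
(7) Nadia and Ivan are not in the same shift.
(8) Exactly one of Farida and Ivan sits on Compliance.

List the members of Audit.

Audit = {Dax, Nadia}

From (3): Farida ∉ Audit.
From (6): Ivan ∈ Compliance.
(7): Nadia ∉ Compliance.
(8) (exactly one): Farida ∉ Compliance.
Only one shift left: Farida ∈ Quality.
(1) (exactly one): Pita ∈ Compliance.
Suppose Nadia ∉ Audit: no assignment then satisfies all the clues, so Nadia ∈ Audit.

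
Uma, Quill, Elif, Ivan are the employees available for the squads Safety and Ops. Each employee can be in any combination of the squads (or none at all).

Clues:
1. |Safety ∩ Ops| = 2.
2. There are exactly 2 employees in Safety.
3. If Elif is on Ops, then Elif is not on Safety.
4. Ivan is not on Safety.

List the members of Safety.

Safety = {Quill, Uma}

From (4): Ivan ∉ Safety.
Suppose Uma ∉ Safety: no assignment then satisfies all the clues, so Uma ∈ Safety.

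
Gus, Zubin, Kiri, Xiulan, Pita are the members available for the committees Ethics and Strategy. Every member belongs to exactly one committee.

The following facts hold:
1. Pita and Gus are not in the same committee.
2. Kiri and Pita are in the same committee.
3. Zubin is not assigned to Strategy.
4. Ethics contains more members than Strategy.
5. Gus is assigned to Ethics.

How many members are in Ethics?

3

From (3): Zubin ∉ Strategy.
From (5): Gus ∈ Ethics.
(1): Pita ∉ Ethics.
(2): Kiri matches Pita: Kiri ∉ Ethics.
Only one committee left: Zubin ∈ Ethics.
Only one committee left: Kiri ∈ Strategy.
Only one committee left: Pita ∈ Strategy.
Suppose Xiulan ∉ Ethics: no assignment then satisfies all the clues, so Xiulan ∈ Ethics.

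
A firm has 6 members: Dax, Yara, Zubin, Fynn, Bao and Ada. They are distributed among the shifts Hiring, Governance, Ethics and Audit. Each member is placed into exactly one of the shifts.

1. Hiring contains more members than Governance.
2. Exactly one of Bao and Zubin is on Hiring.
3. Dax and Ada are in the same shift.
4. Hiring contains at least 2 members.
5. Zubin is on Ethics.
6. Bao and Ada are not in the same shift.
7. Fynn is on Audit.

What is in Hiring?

From (5): Zubin ∈ Ethics.
From (7): Fynn ∈ Audit.
(2) (exactly one): Bao ∈ Hiring.
(6): Ada ∉ Hiring.
(3): Dax matches Ada: Dax ∉ Hiring.
(4): only 2 candidates remain for Hiring, so all are in.

Hiring = {Bao, Yara}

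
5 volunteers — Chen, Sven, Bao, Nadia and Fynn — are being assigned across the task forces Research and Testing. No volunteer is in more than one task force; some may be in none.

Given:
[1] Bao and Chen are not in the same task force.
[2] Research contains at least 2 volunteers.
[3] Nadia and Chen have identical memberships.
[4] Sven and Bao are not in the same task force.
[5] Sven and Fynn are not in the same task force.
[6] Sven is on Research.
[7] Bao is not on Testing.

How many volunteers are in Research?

3

From (6): Sven ∈ Research.
From (7): Bao ∉ Testing.
(4): Bao ∉ Research.
(5): Fynn ∉ Research.
Suppose Chen ∉ Research: no assignment then satisfies all the clues, so Chen ∈ Research.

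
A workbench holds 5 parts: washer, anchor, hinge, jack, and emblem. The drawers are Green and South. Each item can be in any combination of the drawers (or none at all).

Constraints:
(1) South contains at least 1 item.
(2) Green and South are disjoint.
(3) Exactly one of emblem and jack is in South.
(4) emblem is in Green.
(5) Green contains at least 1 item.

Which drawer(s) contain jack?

jack: South

From (4): emblem ∈ Green.
(2) (disjoint): emblem ∉ South.
(3) (exactly one): jack ∈ South.
(2) (disjoint): jack ∉ Green.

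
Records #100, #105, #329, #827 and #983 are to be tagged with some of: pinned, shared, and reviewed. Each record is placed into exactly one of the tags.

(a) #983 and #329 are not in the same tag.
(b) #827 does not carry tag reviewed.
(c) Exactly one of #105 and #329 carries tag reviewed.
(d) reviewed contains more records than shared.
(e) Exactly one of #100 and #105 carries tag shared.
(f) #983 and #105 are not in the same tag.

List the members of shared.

shared = {#105}

From (b): #827 ∉ reviewed.
Suppose #100 ∈ shared: no assignment then satisfies all the clues, so #100 ∉ shared.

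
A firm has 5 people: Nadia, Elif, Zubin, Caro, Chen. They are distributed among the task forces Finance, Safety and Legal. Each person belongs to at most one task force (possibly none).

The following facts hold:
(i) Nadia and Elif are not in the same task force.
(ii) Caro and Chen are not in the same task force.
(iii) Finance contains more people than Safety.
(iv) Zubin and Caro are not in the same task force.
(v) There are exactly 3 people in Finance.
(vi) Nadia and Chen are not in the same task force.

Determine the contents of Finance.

Finance = {Chen, Elif, Zubin}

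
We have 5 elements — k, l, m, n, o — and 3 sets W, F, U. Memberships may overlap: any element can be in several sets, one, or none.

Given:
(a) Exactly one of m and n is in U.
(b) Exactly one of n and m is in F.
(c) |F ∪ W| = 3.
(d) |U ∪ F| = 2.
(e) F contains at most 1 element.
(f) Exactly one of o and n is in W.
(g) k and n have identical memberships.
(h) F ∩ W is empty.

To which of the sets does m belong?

m: F, U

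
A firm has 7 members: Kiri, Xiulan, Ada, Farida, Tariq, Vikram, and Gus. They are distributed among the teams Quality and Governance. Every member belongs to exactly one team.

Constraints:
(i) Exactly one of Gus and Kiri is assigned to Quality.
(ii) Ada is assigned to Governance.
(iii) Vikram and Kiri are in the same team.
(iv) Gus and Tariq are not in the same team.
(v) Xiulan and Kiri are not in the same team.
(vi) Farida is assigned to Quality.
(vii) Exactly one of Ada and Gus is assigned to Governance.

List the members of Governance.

Governance = {Ada, Kiri, Tariq, Vikram}

From (ii): Ada ∈ Governance.
From (vi): Farida ∈ Quality.
(vii) (exactly one): Gus ∉ Governance.
Only one team left: Gus ∈ Quality.
(i) (exactly one): Kiri ∉ Quality.
(iii): Vikram matches Kiri: Vikram ∉ Quality.
(iv): Tariq ∉ Quality.
Only one team left: Kiri ∈ Governance.
Only one team left: Tariq ∈ Governance.
Only one team left: Vikram ∈ Governance.
(v): Xiulan ∉ Governance.
Only one team left: Xiulan ∈ Quality.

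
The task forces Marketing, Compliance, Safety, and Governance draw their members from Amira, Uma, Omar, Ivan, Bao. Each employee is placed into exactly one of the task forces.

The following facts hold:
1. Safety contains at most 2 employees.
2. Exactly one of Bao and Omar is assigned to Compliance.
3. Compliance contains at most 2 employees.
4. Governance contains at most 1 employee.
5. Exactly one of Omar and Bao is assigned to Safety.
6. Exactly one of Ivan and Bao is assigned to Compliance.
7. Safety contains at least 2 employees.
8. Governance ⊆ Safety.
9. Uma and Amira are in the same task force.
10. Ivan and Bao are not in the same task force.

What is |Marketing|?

2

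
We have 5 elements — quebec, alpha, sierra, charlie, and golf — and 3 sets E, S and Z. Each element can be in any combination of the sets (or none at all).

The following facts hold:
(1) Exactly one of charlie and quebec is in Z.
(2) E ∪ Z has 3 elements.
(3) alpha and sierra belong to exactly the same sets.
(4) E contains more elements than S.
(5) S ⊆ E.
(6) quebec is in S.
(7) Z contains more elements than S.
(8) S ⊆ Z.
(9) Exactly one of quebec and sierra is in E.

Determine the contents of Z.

Z = {golf, quebec}

From (6): quebec ∈ S.
(5) with quebec ∈ S: quebec ∈ E.
(8) with quebec ∈ S: quebec ∈ Z.
(9) (exactly one): sierra ∉ E.
(1) (exactly one): charlie ∉ Z.
(3): alpha matches sierra: alpha ∉ E.
(5) contrapositive: alpha ∉ S.
(5) contrapositive: sierra ∉ S.
(8) contrapositive: charlie ∉ S.
Suppose alpha ∈ Z: no assignment then satisfies all the clues, so alpha ∉ Z.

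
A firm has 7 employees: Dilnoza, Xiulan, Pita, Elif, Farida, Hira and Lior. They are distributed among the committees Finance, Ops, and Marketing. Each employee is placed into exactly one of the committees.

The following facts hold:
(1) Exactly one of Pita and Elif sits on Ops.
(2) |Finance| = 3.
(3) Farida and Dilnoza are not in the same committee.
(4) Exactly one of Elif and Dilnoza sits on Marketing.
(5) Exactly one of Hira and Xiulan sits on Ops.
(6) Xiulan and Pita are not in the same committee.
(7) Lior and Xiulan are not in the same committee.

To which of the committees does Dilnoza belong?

Dilnoza: Marketing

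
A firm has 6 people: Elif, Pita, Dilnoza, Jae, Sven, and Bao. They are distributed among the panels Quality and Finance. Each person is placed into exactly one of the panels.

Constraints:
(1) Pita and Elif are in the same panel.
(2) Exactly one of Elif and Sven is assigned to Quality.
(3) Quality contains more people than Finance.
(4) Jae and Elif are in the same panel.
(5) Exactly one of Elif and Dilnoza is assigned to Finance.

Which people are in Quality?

Quality = {Bao, Elif, Jae, Pita}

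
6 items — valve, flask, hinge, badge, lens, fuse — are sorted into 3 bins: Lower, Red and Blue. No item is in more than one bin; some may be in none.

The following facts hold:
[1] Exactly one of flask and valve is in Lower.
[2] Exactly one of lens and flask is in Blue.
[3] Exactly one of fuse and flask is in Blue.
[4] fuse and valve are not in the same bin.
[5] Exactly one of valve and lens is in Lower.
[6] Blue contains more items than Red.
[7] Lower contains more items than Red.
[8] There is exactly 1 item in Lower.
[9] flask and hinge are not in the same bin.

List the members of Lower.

Lower = {valve}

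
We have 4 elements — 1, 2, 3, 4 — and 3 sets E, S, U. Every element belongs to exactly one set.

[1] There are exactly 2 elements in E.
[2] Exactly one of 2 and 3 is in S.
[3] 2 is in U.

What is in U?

From (3): 2 ∈ U.
(2) (exactly one): 3 ∈ S.
(1): only 2 candidates remain for E, so all are in.

U = {2}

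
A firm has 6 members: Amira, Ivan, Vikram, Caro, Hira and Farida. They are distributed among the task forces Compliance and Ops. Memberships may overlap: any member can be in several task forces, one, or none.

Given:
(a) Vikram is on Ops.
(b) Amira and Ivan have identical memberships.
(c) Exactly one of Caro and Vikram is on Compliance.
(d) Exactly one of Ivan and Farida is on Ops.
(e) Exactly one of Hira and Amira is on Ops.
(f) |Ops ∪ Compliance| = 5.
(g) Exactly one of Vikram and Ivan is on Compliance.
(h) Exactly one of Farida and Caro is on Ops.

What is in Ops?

From (a): Vikram ∈ Ops.
Suppose Amira ∉ Ops: no assignment then satisfies all the clues, so Amira ∈ Ops.

Ops = {Amira, Caro, Ivan, Vikram}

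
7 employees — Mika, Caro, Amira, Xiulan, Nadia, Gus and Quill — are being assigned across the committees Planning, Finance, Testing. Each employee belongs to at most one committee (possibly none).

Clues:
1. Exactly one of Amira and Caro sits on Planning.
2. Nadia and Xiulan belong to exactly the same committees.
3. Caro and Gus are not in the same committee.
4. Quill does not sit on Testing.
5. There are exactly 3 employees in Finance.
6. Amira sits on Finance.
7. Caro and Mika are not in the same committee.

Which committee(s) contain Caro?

From (4): Quill ∉ Testing.
From (6): Amira ∈ Finance.
(1) (exactly one): Caro ∈ Planning.
(3): Gus ∉ Planning.
(7): Mika ∉ Planning.

Caro: Planning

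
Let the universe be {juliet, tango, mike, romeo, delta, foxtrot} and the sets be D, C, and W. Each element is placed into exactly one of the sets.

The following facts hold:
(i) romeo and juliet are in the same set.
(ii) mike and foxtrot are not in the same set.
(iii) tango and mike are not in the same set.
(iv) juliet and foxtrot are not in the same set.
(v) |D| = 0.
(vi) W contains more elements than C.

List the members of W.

W = {delta, juliet, mike, romeo}

(v): D already has 0, so the rest are out.
Suppose juliet ∉ W: no assignment then satisfies all the clues, so juliet ∈ W.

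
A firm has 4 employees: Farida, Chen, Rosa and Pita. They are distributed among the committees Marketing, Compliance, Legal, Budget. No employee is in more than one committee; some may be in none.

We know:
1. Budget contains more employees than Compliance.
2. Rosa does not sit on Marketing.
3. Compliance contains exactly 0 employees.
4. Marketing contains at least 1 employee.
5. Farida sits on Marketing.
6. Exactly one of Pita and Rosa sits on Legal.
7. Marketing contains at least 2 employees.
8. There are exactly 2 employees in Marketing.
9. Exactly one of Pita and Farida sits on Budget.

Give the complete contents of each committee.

Marketing = {Chen, Farida}; Compliance = {}; Legal = {Rosa}; Budget = {Pita}

From (2): Rosa ∉ Marketing.
From (5): Farida ∈ Marketing.
(3): Compliance already has 0, so the rest are out.
(9) (exactly one): Pita ∈ Budget.
(6) (exactly one): Rosa ∈ Legal.
(7): only 2 candidates remain for Marketing, so all are in.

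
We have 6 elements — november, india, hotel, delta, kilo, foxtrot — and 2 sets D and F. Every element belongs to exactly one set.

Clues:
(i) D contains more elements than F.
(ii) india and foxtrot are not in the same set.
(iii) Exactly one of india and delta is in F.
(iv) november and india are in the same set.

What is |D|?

4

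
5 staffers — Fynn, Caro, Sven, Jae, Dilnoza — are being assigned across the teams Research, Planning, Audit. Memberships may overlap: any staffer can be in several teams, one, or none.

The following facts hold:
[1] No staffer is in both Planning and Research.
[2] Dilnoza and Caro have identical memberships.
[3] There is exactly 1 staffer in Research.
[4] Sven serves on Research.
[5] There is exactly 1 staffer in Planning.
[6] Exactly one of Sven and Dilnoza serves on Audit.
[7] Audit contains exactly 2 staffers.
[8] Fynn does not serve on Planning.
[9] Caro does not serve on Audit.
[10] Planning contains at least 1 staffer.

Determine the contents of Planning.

Planning = {Jae}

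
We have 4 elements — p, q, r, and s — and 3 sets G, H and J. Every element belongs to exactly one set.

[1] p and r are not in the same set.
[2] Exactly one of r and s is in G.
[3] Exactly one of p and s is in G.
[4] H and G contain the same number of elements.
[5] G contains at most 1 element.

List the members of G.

G = {s}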